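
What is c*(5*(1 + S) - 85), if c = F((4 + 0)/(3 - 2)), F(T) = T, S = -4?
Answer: -400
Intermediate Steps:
c = 4 (c = (4 + 0)/(3 - 2) = 4/1 = 4*1 = 4)
c*(5*(1 + S) - 85) = 4*(5*(1 - 4) - 85) = 4*(5*(-3) - 85) = 4*(-15 - 85) = 4*(-100) = -400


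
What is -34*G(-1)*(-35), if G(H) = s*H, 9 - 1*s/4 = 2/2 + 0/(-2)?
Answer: -38080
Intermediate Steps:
s = 32 (s = 36 - 4*(2/2 + 0/(-2)) = 36 - 4*(2*(½) + 0*(-½)) = 36 - 4*(1 + 0) = 36 - 4*1 = 36 - 4 = 32)
G(H) = 32*H
-34*G(-1)*(-35) = -1088*(-1)*(-35) = -34*(-32)*(-35) = 1088*(-35) = -38080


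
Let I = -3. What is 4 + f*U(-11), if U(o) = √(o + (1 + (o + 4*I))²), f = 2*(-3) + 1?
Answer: 4 - 5*√473 ≈ -104.74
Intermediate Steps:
f = -5 (f = -6 + 1 = -5)
U(o) = √(o + (-11 + o)²) (U(o) = √(o + (1 + (o + 4*(-3)))²) = √(o + (1 + (o - 12))²) = √(o + (1 + (-12 + o))²) = √(o + (-11 + o)²))
4 + f*U(-11) = 4 - 5*√(-11 + (-11 - 11)²) = 4 - 5*√(-11 + (-22)²) = 4 - 5*√(-11 + 484) = 4 - 5*√473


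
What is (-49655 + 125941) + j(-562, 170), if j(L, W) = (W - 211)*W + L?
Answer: 68754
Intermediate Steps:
j(L, W) = L + W*(-211 + W) (j(L, W) = (-211 + W)*W + L = W*(-211 + W) + L = L + W*(-211 + W))
(-49655 + 125941) + j(-562, 170) = (-49655 + 125941) + (-562 + 170² - 211*170) = 76286 + (-562 + 28900 - 35870) = 76286 - 7532 = 68754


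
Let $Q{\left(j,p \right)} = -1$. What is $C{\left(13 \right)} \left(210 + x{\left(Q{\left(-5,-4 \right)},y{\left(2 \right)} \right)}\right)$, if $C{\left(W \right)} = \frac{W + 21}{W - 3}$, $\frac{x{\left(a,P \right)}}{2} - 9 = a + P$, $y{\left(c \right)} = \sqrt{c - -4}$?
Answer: $\frac{3842}{5} + \frac{34 \sqrt{6}}{5} \approx 785.06$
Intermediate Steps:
$y{\left(c \right)} = \sqrt{4 + c}$ ($y{\left(c \right)} = \sqrt{c + 4} = \sqrt{4 + c}$)
$x{\left(a,P \right)} = 18 + 2 P + 2 a$ ($x{\left(a,P \right)} = 18 + 2 \left(a + P\right) = 18 + 2 \left(P + a\right) = 18 + \left(2 P + 2 a\right) = 18 + 2 P + 2 a$)
$C{\left(W \right)} = \frac{21 + W}{-3 + W}$
$C{\left(13 \right)} \left(210 + x{\left(Q{\left(-5,-4 \right)},y{\left(2 \right)} \right)}\right) = \frac{21 + 13}{-3 + 13} \left(210 + \left(18 + 2 \sqrt{4 + 2} + 2 \left(-1\right)\right)\right) = \frac{1}{10} \cdot 34 \left(210 + \left(18 + 2 \sqrt{6} - 2\right)\right) = \frac{1}{10} \cdot 34 \left(210 + \left(16 + 2 \sqrt{6}\right)\right) = \frac{17 \left(226 + 2 \sqrt{6}\right)}{5} = \frac{3842}{5} + \frac{34 \sqrt{6}}{5}$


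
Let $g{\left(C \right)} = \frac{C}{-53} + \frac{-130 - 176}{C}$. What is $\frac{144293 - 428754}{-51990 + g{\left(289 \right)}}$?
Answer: $\frac{256299361}{46848857} \approx 5.4708$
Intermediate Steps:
$g{\left(C \right)} = - \frac{306}{C} - \frac{C}{53}$ ($g{\left(C \right)} = C \left(- \frac{1}{53}\right) - \frac{306}{C} = - \frac{C}{53} - \frac{306}{C} = - \frac{306}{C} - \frac{C}{53}$)
$\frac{144293 - 428754}{-51990 + g{\left(289 \right)}} = \frac{144293 - 428754}{-51990 - \left(\frac{289}{53} + \frac{306}{289}\right)} = - \frac{284461}{-51990 - \frac{5867}{901}} = - \frac{284461}{- \frac{46848857}{901}} = \left(-284461\right) \left(- \frac{901}{46848857}\right) = \frac{256299361}{46848857}$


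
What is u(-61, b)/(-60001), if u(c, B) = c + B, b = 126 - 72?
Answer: 7/60001 ≈ 0.00011666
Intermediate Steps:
b = 54
u(c, B) = B + c
u(-61, b)/(-60001) = (54 - 61)/(-60001) = -7*(-1/60001) = 7/60001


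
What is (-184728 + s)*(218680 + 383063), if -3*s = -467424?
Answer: -17402407560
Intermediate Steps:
s = 155808 (s = -⅓*(-467424) = 155808)
(-184728 + s)*(218680 + 383063) = (-184728 + 155808)*(218680 + 383063) = -28920*601743 = -17402407560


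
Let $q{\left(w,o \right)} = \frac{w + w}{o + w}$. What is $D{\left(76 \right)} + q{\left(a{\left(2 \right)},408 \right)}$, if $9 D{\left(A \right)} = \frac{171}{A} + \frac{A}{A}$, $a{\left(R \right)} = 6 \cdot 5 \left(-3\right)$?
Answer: $- \frac{391}{1908} \approx -0.20493$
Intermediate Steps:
$a{\left(R \right)} = -90$ ($a{\left(R \right)} = 6 \left(-15\right) = -90$)
$D{\left(A \right)} = \frac{1}{9} + \frac{19}{A}$ ($D{\left(A \right)} = \frac{\frac{171}{A} + \frac{A}{A}}{9} = \frac{\frac{171}{A} + 1}{9} = \frac{1 + \frac{171}{A}}{9} = \frac{1}{9} + \frac{19}{A}$)
$q{\left(w,o \right)} = \frac{2 w}{o + w}$
$D{\left(76 \right)} + q{\left(a{\left(2 \right)},408 \right)} = \frac{171 + 76}{9 \cdot 76} + 2 \left(-90\right) \frac{1}{408 - 90} = \frac{1}{9} \cdot \frac{1}{76} \cdot 247 + 2 \left(-90\right) \frac{1}{318} = \frac{13}{36} + 2 \left(-90\right) \frac{1}{318} = \frac{13}{36} - \frac{30}{53} = - \frac{391}{1908}$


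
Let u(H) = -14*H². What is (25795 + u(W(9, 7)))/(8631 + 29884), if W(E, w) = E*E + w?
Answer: -82621/38515 ≈ -2.1452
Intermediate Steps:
W(E, w) = w + E² (W(E, w) = E² + w = w + E²)
(25795 + u(W(9, 7)))/(8631 + 29884) = (25795 - 14*(7 + 9²)²)/(8631 + 29884) = (25795 - 14*(7 + 81)²)/38515 = (25795 - 14*88²)*(1/38515) = (25795 - 14*7744)*(1/38515) = (25795 - 108416)*(1/38515) = -82621*1/38515 = -82621/38515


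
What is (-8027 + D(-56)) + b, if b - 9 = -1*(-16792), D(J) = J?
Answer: 8718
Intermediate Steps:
b = 16801 (b = 9 - 1*(-16792) = 9 + 16792 = 16801)
(-8027 + D(-56)) + b = (-8027 - 56) + 16801 = -8083 + 16801 = 8718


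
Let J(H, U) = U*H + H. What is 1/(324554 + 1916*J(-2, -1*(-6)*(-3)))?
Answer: 1/389698 ≈ 2.5661e-6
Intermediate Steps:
J(H, U) = H + H*U (J(H, U) = H*U + H = H + H*U)
1/(324554 + 1916*J(-2, -1*(-6)*(-3))) = 1/(324554 + 1916*(-2*(1 - 1*(-6)*(-3)))) = 1/(324554 + 1916*(-2*(1 + 6*(-3)))) = 1/(324554 + 1916*(-2*(1 - 18))) = 1/(324554 + 1916*(-2*(-17))) = 1/(324554 + 1916*34) = 1/(324554 + 65144) = 1/389698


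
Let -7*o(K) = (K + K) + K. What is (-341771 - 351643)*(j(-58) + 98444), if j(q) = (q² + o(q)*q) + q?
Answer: -486886187412/7 ≈ -6.9555e+10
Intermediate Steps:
o(K) = -3*K/7 (o(K) = -((K + K) + K)/7 = -(2*K + K)/7 = -3*K/7)
j(q) = q + 4*q²/7 (j(q) = (q² + (-3*q/7)*q) + q = (q² - 3*q²/7) + q = 4*q²/7 + q = q + 4*q²/7)
(-341771 - 351643)*(j(-58) + 98444) = (-341771 - 351643)*((⅐)*(-58)*(7 + 4*(-58)) + 98444) = -693414*((⅐)*(-58)*(7 - 232) + 98444) = -693414*((⅐)*(-58)*(-225) + 98444) = -693414*(13050/7 + 98444) = -693414*702158/7 = -486886187412/7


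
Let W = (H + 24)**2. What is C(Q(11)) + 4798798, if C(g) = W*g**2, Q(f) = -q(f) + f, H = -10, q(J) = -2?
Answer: 4831922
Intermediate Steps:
Q(f) = 2 + f (Q(f) = -1*(-2) + f = 2 + f)
W = 196 (W = (-10 + 24)**2 = 14**2 = 196)
C(g) = 196*g**2
C(Q(11)) + 4798798 = 196*(2 + 11)**2 + 4798798 = 196*13**2 + 4798798 = 196*169 + 4798798 = 33124 + 4798798 = 4831922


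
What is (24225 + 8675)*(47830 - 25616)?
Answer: 730840600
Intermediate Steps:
(24225 + 8675)*(47830 - 25616) = 32900*22214 = 730840600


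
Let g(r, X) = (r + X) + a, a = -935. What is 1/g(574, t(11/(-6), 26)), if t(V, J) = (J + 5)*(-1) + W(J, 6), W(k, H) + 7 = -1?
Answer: -1/400 ≈ -0.0025000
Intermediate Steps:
W(k, H) = -8 (W(k, H) = -7 - 1 = -8)
t(V, J) = -13 - J (t(V, J) = (J + 5)*(-1) - 8 = (5 + J)*(-1) - 8 = (-5 - J) - 8 = -13 - J)
g(r, X) = -935 + X + r (g(r, X) = (r + X) - 935 = (X + r) - 935 = -935 + X + r)
1/g(574, t(11/(-6), 26)) = 1/(-935 + (-13 - 1*26) + 574) = 1/(-935 + (-13 - 26) + 574) = 1/(-935 - 39 + 574) = 1/(-400) = -1/400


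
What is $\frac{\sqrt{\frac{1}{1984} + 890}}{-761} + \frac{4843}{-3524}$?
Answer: $- \frac{4843}{3524} - \frac{\sqrt{54738591}}{188728} \approx -1.4135$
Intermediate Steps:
$\frac{\sqrt{\frac{1}{1984} + 890}}{-761} + \frac{4843}{-3524} = \sqrt{\frac{1}{1984} + 890} \left(- \frac{1}{761}\right) + 4843 \left(- \frac{1}{3524}\right) = \sqrt{\frac{1765761}{1984}} \left(- \frac{1}{761}\right) - \frac{4843}{3524} = \frac{\sqrt{54738591}}{248} \left(- \frac{1}{761}\right) - \frac{4843}{3524} = - \frac{\sqrt{54738591}}{188728} - \frac{4843}{3524} = - \frac{4843}{3524} - \frac{\sqrt{54738591}}{188728}$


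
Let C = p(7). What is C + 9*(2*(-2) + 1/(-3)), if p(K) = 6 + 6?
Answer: -27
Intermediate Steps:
p(K) = 12
C = 12
C + 9*(2*(-2) + 1/(-3)) = 12 + 9*(2*(-2) + 1/(-3)) = 12 + 9*(-4 - ⅓) = 12 + 9*(-13/3) = 12 - 39 = -27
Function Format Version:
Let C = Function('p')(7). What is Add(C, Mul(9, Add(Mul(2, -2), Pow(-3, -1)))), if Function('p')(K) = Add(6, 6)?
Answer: -27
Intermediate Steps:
Function('p')(K) = 12
C = 12
Add(C, Mul(9, Add(Mul(2, -2), Pow(-3, -1)))) = Add(12, Mul(9, Add(Mul(2, -2), Pow(-3, -1)))) = Add(12, Mul(9, Add(-4, Rational(-1, 3)))) = Add(12, Mul(9, Rational(-13, 3))) = Add(12, -39) = -27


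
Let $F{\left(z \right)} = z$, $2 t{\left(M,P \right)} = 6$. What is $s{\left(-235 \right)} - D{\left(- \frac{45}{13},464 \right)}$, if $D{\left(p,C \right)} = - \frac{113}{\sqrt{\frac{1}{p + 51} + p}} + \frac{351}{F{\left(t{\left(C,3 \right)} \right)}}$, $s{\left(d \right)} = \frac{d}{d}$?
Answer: $-116 - \frac{113 i \sqrt{222067794}}{27641} \approx -116.0 - 60.921 i$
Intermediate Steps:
$t{\left(M,P \right)} = 3$ ($t{\left(M,P \right)} = \frac{1}{2} \cdot 6 = 3$)
$s{\left(d \right)} = 1$
$D{\left(p,C \right)} = 117 - \frac{113}{\sqrt{p + \frac{1}{51 + p}}}$ ($D{\left(p,C \right)} = - \frac{113}{\sqrt{\frac{1}{p + 51} + p}} + \frac{351}{3} = - \frac{113}{\sqrt{\frac{1}{51 + p} + p}} + 351 \cdot \frac{1}{3} = - \frac{113}{\sqrt{p + \frac{1}{51 + p}}} + 117 = 117 - \frac{113}{\sqrt{p + \frac{1}{51 + p}}}$)
$s{\left(-235 \right)} - D{\left(- \frac{45}{13},464 \right)} = 1 - \left(117 - \frac{113}{\sqrt{\frac{1}{51 - \frac{45}{13}} + \frac{\left(- \frac{45}{13}\right)^{2}}{51 - \frac{45}{13}} + \frac{51 \left(- \frac{45}{13}\right)}{51 - \frac{45}{13}}}}\right) = 1 - \left(117 - \frac{113}{\sqrt{\frac{1}{51 - \frac{45}{13}} + \frac{\left(\left(-45\right) \frac{1}{13}\right)^{2}}{51 - \frac{45}{13}} + \frac{51 \left(\left(-45\right) \frac{1}{13}\right)}{51 - \frac{45}{13}}}}\right) = 1 - \left(117 - \frac{113}{\sqrt{\frac{1}{51 - \frac{45}{13}} + \frac{\left(- \frac{45}{13}\right)^{2}}{51 - \frac{45}{13}} + 51 \left(- \frac{45}{13}\right) \frac{1}{51 - \frac{45}{13}}}}\right) = 1 - \left(117 - \frac{113}{\sqrt{\frac{1}{\frac{618}{13}} + \frac{2025}{169 \cdot \frac{618}{13}} + 51 \left(- \frac{45}{13}\right) \frac{1}{\frac{618}{13}}}}\right) = 1 - \left(117 - \frac{113}{\sqrt{\frac{13}{618} + \frac{2025}{169} \cdot \frac{13}{618} + 51 \left(- \frac{45}{13}\right) \frac{13}{618}}}\right) = 1 - \left(117 - \frac{113}{\sqrt{\frac{13}{618} + \frac{675}{2678} - \frac{765}{206}}}\right) = 1 - \left(117 - \frac{113}{\frac{1}{8034} i \sqrt{222067794}}\right) = 1 - \left(117 - 113 \left(- \frac{i \sqrt{222067794}}{27641}\right)\right) = 1 - \left(117 + \frac{113 i \sqrt{222067794}}{27641}\right) = -116 - \frac{113 i \sqrt{222067794}}{27641}$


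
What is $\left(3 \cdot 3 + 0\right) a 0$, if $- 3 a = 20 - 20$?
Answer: $0$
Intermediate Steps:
$a = 0$ ($a = - \frac{20 - 20}{3} = \left(- \frac{1}{3}\right) 0 = 0$)
$\left(3 \cdot 3 + 0\right) a 0 = \left(3 \cdot 3 + 0\right) 0 \cdot 0 = \left(9 + 0\right) 0 \cdot 0 = 9 \cdot 0 \cdot 0 = 0 \cdot 0 = 0$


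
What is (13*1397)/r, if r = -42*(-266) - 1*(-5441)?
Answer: 18161/16613 ≈ 1.0932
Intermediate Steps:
r = 16613 (r = 11172 + 5441 = 16613)
(13*1397)/r = (13*1397)/16613 = 18161*(1/16613) = 18161/16613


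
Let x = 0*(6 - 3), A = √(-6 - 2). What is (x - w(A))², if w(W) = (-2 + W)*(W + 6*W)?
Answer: 1568 + 3136*I*√2 ≈ 1568.0 + 4435.0*I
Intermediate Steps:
A = 2*I*√2 (A = √(-8) = 2*I*√2 ≈ 2.8284*I)
w(W) = 7*W*(-2 + W) (w(W) = (-2 + W)*(7*W) = 7*W*(-2 + W))
x = 0 (x = 0*3 = 0)
(x - w(A))² = (0 - 7*2*I*√2*(-2 + 2*I*√2))² = (0 - 14*I*√2*(-2 + 2*I*√2))² = (-14*I*√2*(-2 + 2*I*√2))² = -392*(-2 + 2*I*√2)²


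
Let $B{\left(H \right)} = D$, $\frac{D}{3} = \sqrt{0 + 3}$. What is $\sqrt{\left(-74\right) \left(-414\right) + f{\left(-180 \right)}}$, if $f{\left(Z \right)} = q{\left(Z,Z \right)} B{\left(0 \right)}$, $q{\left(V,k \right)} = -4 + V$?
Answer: $2 \sqrt{7659 - 138 \sqrt{3}} \approx 172.28$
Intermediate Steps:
$D = 3 \sqrt{3}$ ($D = 3 \sqrt{0 + 3} = 3 \sqrt{3} \approx 5.1962$)
$B{\left(H \right)} = 3 \sqrt{3}$
$f{\left(Z \right)} = 3 \sqrt{3} \left(-4 + Z\right)$ ($f{\left(Z \right)} = \left(-4 + Z\right) 3 \sqrt{3} = 3 \sqrt{3} \left(-4 + Z\right)$)
$\sqrt{\left(-74\right) \left(-414\right) + f{\left(-180 \right)}} = \sqrt{\left(-74\right) \left(-414\right) + 3 \sqrt{3} \left(-4 - 180\right)} = \sqrt{30636 + 3 \sqrt{3} \left(-184\right)} = \sqrt{30636 - 552 \sqrt{3}}$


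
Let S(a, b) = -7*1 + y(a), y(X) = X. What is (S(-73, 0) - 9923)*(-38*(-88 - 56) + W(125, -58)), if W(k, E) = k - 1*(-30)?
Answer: -56286881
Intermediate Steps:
W(k, E) = 30 + k (W(k, E) = k + 30 = 30 + k)
S(a, b) = -7 + a (S(a, b) = -7*1 + a = -7 + a)
(S(-73, 0) - 9923)*(-38*(-88 - 56) + W(125, -58)) = ((-7 - 73) - 9923)*(-38*(-88 - 56) + (30 + 125)) = (-80 - 9923)*(-38*(-144) + 155) = -10003*(5472 + 155) = -10003*5627 = -56286881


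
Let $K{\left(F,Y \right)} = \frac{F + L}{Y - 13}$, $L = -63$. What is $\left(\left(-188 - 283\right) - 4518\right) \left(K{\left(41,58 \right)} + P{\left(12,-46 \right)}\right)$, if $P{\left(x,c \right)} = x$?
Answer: $- \frac{861434}{15} \approx -57429.0$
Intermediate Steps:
$K{\left(F,Y \right)} = \frac{-63 + F}{-13 + Y}$ ($K{\left(F,Y \right)} = \frac{F - 63}{Y - 13} = \frac{-63 + F}{-13 + Y}$)
$\left(\left(-188 - 283\right) - 4518\right) \left(K{\left(41,58 \right)} + P{\left(12,-46 \right)}\right) = \left(\left(-188 - 283\right) - 4518\right) \left(\frac{-63 + 41}{-13 + 58} + 12\right) = \left(\left(-188 - 283\right) - 4518\right) \left(\frac{1}{45} \left(-22\right) + 12\right) = \left(-471 - 4518\right) \left(\frac{1}{45} \left(-22\right) + 12\right) = - 4989 \left(- \frac{22}{45} + 12\right) = \left(-4989\right) \frac{518}{45} = - \frac{861434}{15}$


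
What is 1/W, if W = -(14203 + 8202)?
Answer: -1/22405 ≈ -4.4633e-5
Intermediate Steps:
W = -22405 (W = -1*22405 = -22405)
1/W = 1/(-22405) = -1/22405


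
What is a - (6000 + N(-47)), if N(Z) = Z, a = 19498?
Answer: 13545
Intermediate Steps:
a - (6000 + N(-47)) = 19498 - (6000 - 47) = 19498 - 1*5953 = 19498 - 5953 = 13545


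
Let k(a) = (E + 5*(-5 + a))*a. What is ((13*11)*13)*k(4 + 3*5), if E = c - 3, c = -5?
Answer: 2189902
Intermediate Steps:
E = -8 (E = -5 - 3 = -8)
k(a) = a*(-33 + 5*a) (k(a) = (-8 + 5*(-5 + a))*a = (-8 + (-25 + 5*a))*a = (-33 + 5*a)*a = a*(-33 + 5*a))
((13*11)*13)*k(4 + 3*5) = ((13*11)*13)*((4 + 3*5)*(-33 + 5*(4 + 3*5))) = (143*13)*((4 + 15)*(-33 + 5*(4 + 15))) = 1859*(19*(-33 + 5*19)) = 1859*(19*(-33 + 95)) = 1859*(19*62) = 1859*1178 = 2189902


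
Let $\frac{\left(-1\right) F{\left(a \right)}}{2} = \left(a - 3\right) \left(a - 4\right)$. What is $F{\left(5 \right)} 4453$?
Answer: $-17812$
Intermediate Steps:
$F{\left(a \right)} = - 2 \left(-4 + a\right) \left(-3 + a\right)$ ($F{\left(a \right)} = - 2 \left(a - 3\right) \left(a - 4\right) = - 2 \left(-3 + a\right) \left(-4 + a\right) = - 2 \left(-4 + a\right) \left(-3 + a\right)$)
$F{\left(5 \right)} 4453 = \left(-24 - 2 \cdot 5^{2} + 14 \cdot 5\right) 4453 = \left(-24 - 50 + 70\right) 4453 = \left(-4\right) 4453 = -17812$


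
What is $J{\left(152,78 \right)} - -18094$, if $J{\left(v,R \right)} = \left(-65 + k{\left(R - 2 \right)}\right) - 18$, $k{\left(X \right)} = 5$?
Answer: $18016$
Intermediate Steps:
$J{\left(v,R \right)} = -78$ ($J{\left(v,R \right)} = \left(-65 + 5\right) - 18 = -60 - 18 = -78$)
$J{\left(152,78 \right)} - -18094 = -78 - -18094 = -78 + 18094 = 18016$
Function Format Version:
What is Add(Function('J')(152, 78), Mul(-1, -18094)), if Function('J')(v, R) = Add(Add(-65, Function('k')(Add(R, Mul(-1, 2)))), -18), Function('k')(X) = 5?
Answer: 18016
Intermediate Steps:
Function('J')(v, R) = -78 (Function('J')(v, R) = Add(Add(-65, 5), -18) = Add(-60, -18) = -78)
Add(Function('J')(152, 78), Mul(-1, -18094)) = Add(-78, Mul(-1, -18094)) = Add(-78, 18094) = 18016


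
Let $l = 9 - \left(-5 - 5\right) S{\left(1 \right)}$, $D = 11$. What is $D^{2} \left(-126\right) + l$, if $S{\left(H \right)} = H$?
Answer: $-15227$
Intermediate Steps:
$l = 19$ ($l = 9 - \left(-5 - 5\right) 1 = 9 - \left(-10\right) 1 = 9 - -10 = 9 + 10 = 19$)
$D^{2} \left(-126\right) + l = 11^{2} \left(-126\right) + 19 = 121 \left(-126\right) + 19 = -15246 + 19 = -15227$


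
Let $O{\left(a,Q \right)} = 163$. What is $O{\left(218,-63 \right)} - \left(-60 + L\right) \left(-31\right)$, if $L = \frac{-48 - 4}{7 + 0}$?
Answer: $- \frac{13491}{7} \approx -1927.3$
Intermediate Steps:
$L = - \frac{52}{7} \approx -7.4286$
$O{\left(218,-63 \right)} - \left(-60 + L\right) \left(-31\right) = 163 - \left(-60 - \frac{52}{7}\right) \left(-31\right) = 163 - \left(- \frac{472}{7}\right) \left(-31\right) = 163 - \frac{14632}{7} = - \frac{13491}{7}$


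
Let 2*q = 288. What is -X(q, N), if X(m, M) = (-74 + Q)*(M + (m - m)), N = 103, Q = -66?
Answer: 14420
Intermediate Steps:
q = 144 (q = (1/2)*288 = 144)
X(m, M) = -140*M (X(m, M) = (-74 - 66)*(M + (m - m)) = -140*(M + 0) = -140*M)
-X(q, N) = -(-140)*103 = -1*(-14420) = 14420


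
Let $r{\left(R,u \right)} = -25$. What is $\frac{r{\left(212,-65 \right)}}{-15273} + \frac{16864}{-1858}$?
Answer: $- \frac{128758711}{14188617} \approx -9.0748$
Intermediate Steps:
$\frac{r{\left(212,-65 \right)}}{-15273} + \frac{16864}{-1858} = - \frac{25}{-15273} + \frac{16864}{-1858} = \left(-25\right) \left(- \frac{1}{15273}\right) + 16864 \left(- \frac{1}{1858}\right) = \frac{25}{15273} - \frac{8432}{929} = - \frac{128758711}{14188617}$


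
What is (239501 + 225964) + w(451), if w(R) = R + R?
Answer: 466367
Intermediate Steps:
w(R) = 2*R
(239501 + 225964) + w(451) = (239501 + 225964) + 2*451 = 465465 + 902 = 466367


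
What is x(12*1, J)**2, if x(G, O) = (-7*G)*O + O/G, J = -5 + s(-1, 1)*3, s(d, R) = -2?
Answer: 122699929/144 ≈ 8.5208e+5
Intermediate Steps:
J = -11 (J = -5 - 2*3 = -5 - 6 = -11)
x(G, O) = O/G - 7*G*O (x(G, O) = -7*G*O + O/G = O/G - 7*G*O)
x(12*1, J)**2 = (-11/(12*1) - 7*12*1*(-11))**2 = (-11/12 - 7*12*(-11))**2 = (-11*1/12 + 924)**2 = (-11/12 + 924)**2 = (11077/12)**2 = 122699929/144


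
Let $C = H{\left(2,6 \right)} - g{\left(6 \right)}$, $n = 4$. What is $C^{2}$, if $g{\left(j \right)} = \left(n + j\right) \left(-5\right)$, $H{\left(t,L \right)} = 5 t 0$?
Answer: $2500$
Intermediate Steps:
$H{\left(t,L \right)} = 0$
$g{\left(j \right)} = -20 - 5 j$ ($g{\left(j \right)} = \left(4 + j\right) \left(-5\right) = -20 - 5 j$)
$C = 50$ ($C = 0 - \left(-20 - 30\right) = 0 - -50 = 0 + 50 = 50$)
$C^{2} = 50^{2} = 2500$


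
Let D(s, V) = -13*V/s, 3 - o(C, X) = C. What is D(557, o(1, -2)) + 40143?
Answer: 22359625/557 ≈ 40143.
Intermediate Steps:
o(C, X) = 3 - C
D(s, V) = -13*V/s
D(557, o(1, -2)) + 40143 = -13*(3 - 1*1)/557 + 40143 = -13*(3 - 1)*1/557 + 40143 = -13*2*1/557 + 40143 = -26/557 + 40143 = 22359625/557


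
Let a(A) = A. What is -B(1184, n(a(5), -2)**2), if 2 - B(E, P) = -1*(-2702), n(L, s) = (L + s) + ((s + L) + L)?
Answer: 2700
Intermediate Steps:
n(L, s) = 2*s + 3*L (n(L, s) = (L + s) + ((L + s) + L) = (L + s) + (s + 2*L) = 2*s + 3*L)
B(E, P) = -2700 (B(E, P) = 2 - (-1)*(-2702) = 2 - 1*2702 = 2 - 2702 = -2700)
-B(1184, n(a(5), -2)**2) = -1*(-2700) = 2700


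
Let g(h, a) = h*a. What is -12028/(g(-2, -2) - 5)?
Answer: 12028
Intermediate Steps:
g(h, a) = a*h
-12028/(g(-2, -2) - 5) = -12028/(-2*(-2) - 5) = -12028/(4 - 5) = -12028/(-1) = -1*(-12028) = 12028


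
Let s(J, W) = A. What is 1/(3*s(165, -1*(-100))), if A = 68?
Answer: 1/204 ≈ 0.0049020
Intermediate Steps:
s(J, W) = 68
1/(3*s(165, -1*(-100))) = 1/(3*68) = 1/204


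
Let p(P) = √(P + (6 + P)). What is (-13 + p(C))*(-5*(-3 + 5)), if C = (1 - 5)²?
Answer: 130 - 10*√38 ≈ 68.356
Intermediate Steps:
C = 16 (C = (-4)² = 16)
p(P) = √(6 + 2*P)
(-13 + p(C))*(-5*(-3 + 5)) = (-13 + √(6 + 2*16))*(-5*(-3 + 5)) = (-13 + √(6 + 32))*(-5*2) = (-13 + √38)*(-10) = 130 - 10*√38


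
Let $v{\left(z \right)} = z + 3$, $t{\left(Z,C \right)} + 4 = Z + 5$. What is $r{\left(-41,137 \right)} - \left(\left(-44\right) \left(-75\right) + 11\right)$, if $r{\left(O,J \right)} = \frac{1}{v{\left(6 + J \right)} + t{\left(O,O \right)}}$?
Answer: $- \frac{350965}{106} \approx -3311.0$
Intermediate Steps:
$t{\left(Z,C \right)} = 1 + Z$ ($t{\left(Z,C \right)} = -4 + \left(Z + 5\right) = -4 + \left(5 + Z\right) = 1 + Z$)
$v{\left(z \right)} = 3 + z$
$r{\left(O,J \right)} = \frac{1}{10 + J + O}$ ($r{\left(O,J \right)} = \frac{1}{\left(3 + \left(6 + J\right)\right) + \left(1 + O\right)} = \frac{1}{\left(9 + J\right) + \left(1 + O\right)} = \frac{1}{10 + J + O}$)
$r{\left(-41,137 \right)} - \left(\left(-44\right) \left(-75\right) + 11\right) = \frac{1}{10 + 137 - 41} - \left(\left(-44\right) \left(-75\right) + 11\right) = \frac{1}{106} - \left(3300 + 11\right) = \frac{1}{106} - 3311 = - \frac{350965}{106}$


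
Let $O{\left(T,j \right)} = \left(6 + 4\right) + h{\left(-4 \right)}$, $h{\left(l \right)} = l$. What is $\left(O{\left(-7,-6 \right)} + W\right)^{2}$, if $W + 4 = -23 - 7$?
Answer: $784$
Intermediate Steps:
$W = -34$ ($W = -4 - 30 = -34$)
$O{\left(T,j \right)} = 6$ ($O{\left(T,j \right)} = \left(6 + 4\right) - 4 = 10 - 4 = 6$)
$\left(O{\left(-7,-6 \right)} + W\right)^{2} = \left(6 - 34\right)^{2} = \left(-28\right)^{2} = 784$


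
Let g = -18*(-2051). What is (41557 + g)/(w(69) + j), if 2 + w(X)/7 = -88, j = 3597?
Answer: 1825/69 ≈ 26.449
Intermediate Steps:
g = 36918
w(X) = -630 (w(X) = -14 + 7*(-88) = -14 - 616 = -630)
(41557 + g)/(w(69) + j) = (41557 + 36918)/(-630 + 3597) = 78475/2967 = 78475*(1/2967) = 1825/69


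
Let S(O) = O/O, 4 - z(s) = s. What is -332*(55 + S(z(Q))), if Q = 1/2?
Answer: -18592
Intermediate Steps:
Q = 1/2 ≈ 0.50000
z(s) = 4 - s
S(O) = 1
-332*(55 + S(z(Q))) = -332*(55 + 1) = -332*56 = -18592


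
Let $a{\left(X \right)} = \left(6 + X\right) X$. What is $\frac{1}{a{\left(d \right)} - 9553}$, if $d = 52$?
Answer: $- \frac{1}{6537} \approx -0.00015298$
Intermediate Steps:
$a{\left(X \right)} = X \left(6 + X\right)$
$\frac{1}{a{\left(d \right)} - 9553} = \frac{1}{52 \left(6 + 52\right) - 9553} = \frac{1}{52 \cdot 58 - 9553} = \frac{1}{3016 - 9553} = \frac{1}{-6537} = - \frac{1}{6537}$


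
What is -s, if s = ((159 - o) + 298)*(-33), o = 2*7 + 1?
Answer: 14586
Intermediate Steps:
o = 15 (o = 14 + 1 = 15)
s = -14586 (s = ((159 - 1*15) + 298)*(-33) = ((159 - 15) + 298)*(-33) = (144 + 298)*(-33) = 442*(-33) = -14586)
-s = -1*(-14586) = 14586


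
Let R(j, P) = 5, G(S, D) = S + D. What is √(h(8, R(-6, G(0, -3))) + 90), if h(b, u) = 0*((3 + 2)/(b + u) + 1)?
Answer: 3*√10 ≈ 9.4868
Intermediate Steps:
G(S, D) = D + S
h(b, u) = 0 (h(b, u) = 0*(5/(b + u) + 1) = 0*(1 + 5/(b + u)) = 0)
√(h(8, R(-6, G(0, -3))) + 90) = √(0 + 90) = √90 = 3*√10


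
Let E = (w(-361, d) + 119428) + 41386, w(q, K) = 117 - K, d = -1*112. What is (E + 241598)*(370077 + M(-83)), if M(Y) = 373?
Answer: 149158358450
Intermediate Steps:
d = -112
E = 161043 (E = ((117 - 1*(-112)) + 119428) + 41386 = ((117 + 112) + 119428) + 41386 = (229 + 119428) + 41386 = 119657 + 41386 = 161043)
(E + 241598)*(370077 + M(-83)) = (161043 + 241598)*(370077 + 373) = 402641*370450 = 149158358450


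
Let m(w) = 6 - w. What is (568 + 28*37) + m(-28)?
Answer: 1638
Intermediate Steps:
(568 + 28*37) + m(-28) = (568 + 28*37) + (6 - 1*(-28)) = (568 + 1036) + (6 + 28) = 1604 + 34 = 1638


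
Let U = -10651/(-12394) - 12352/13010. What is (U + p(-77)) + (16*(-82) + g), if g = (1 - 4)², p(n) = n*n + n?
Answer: 366746629941/80622970 ≈ 4548.9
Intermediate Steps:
p(n) = n + n² (p(n) = n² + n = n + n²)
U = -7260589/80622970 (U = -10651*(-1/12394) - 12352*1/13010 = 10651/12394 - 6176/6505 = -7260589/80622970 ≈ -0.090056)
g = 9 (g = (-3)² = 9)
(U + p(-77)) + (16*(-82) + g) = (-7260589/80622970 - 77*(1 - 77)) + (16*(-82) + 9) = (-7260589/80622970 - 77*(-76)) + (-1312 + 9) = (-7260589/80622970 + 5852) - 1303 = 471798359851/80622970 - 1303 = 366746629941/80622970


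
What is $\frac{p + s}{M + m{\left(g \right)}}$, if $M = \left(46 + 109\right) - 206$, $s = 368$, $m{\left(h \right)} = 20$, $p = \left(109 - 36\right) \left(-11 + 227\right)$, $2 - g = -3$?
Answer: $- \frac{16136}{31} \approx -520.52$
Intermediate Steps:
$g = 5$ ($g = 2 - -3 = 2 + 3 = 5$)
$p = 15768$ ($p = 73 \cdot 216 = 15768$)
$M = -51$ ($M = 155 - 206 = -51$)
$\frac{p + s}{M + m{\left(g \right)}} = \frac{15768 + 368}{-51 + 20} = \frac{16136}{-31} = 16136 \left(- \frac{1}{31}\right) = - \frac{16136}{31}$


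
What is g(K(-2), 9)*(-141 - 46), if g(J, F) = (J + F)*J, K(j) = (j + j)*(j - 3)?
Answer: -108460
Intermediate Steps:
K(j) = 2*j*(-3 + j) (K(j) = (2*j)*(-3 + j) = 2*j*(-3 + j))
g(J, F) = J*(F + J) (g(J, F) = (F + J)*J = J*(F + J))
g(K(-2), 9)*(-141 - 46) = ((2*(-2)*(-3 - 2))*(9 + 2*(-2)*(-3 - 2)))*(-141 - 46) = ((2*(-2)*(-5))*(9 + 2*(-2)*(-5)))*(-187) = (20*(9 + 20))*(-187) = (20*29)*(-187) = 580*(-187) = -108460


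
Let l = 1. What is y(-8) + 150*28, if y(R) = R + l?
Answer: 4193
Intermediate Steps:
y(R) = 1 + R (y(R) = R + 1 = 1 + R)
y(-8) + 150*28 = (1 - 8) + 150*28 = -7 + 4200 = 4193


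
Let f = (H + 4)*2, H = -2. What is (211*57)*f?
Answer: 48108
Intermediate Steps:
f = 4 (f = (-2 + 4)*2 = 2*2 = 4)
(211*57)*f = (211*57)*4 = 12027*4 = 48108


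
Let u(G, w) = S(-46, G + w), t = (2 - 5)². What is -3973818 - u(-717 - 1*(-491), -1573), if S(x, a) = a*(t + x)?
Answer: -4040381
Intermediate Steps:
t = 9 (t = (-3)² = 9)
S(x, a) = a*(9 + x)
u(G, w) = -37*G - 37*w (u(G, w) = (G + w)*(9 - 46) = (G + w)*(-37) = -37*G - 37*w)
-3973818 - u(-717 - 1*(-491), -1573) = -3973818 - (-37*(-717 - 1*(-491)) - 37*(-1573)) = -3973818 - (-37*(-717 + 491) + 58201) = -3973818 - (-37*(-226) + 58201) = -3973818 - (8362 + 58201) = -3973818 - 1*66563 = -3973818 - 66563 = -4040381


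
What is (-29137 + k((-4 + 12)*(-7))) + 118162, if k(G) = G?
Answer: 88969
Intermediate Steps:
(-29137 + k((-4 + 12)*(-7))) + 118162 = (-29137 + (-4 + 12)*(-7)) + 118162 = (-29137 + 8*(-7)) + 118162 = (-29137 - 56) + 118162 = -29193 + 118162 = 88969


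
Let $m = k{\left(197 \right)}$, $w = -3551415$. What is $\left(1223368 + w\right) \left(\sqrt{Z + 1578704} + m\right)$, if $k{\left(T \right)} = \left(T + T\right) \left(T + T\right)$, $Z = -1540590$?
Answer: $-361396704092 - 2328047 \sqrt{38114} \approx -3.6185 \cdot 10^{11}$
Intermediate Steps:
$k{\left(T \right)} = 4 T^{2}$ ($k{\left(T \right)} = 2 T 2 T = 4 T^{2}$)
$m = 155236$ ($m = 4 \cdot 197^{2} = 4 \cdot 38809 = 155236$)
$\left(1223368 + w\right) \left(\sqrt{Z + 1578704} + m\right) = \left(1223368 - 3551415\right) \left(\sqrt{-1540590 + 1578704} + 155236\right) = - 2328047 \left(\sqrt{38114} + 155236\right) = - 2328047 \left(155236 + \sqrt{38114}\right) = -361396704092 - 2328047 \sqrt{38114}$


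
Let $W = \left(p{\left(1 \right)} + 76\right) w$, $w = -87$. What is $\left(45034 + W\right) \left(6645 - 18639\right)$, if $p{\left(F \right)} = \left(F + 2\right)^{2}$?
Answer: $-451442166$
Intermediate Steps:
$p{\left(F \right)} = \left(2 + F\right)^{2}$
$W = -7395$ ($W = \left(\left(2 + 1\right)^{2} + 76\right) \left(-87\right) = \left(3^{2} + 76\right) \left(-87\right) = \left(9 + 76\right) \left(-87\right) = 85 \left(-87\right) = -7395$)
$\left(45034 + W\right) \left(6645 - 18639\right) = \left(45034 - 7395\right) \left(6645 - 18639\right) = 37639 \left(-11994\right) = -451442166$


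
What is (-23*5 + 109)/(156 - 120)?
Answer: -⅙ ≈ -0.16667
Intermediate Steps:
(-23*5 + 109)/(156 - 120) = (-115 + 109)/36 = -6*1/36 = -⅙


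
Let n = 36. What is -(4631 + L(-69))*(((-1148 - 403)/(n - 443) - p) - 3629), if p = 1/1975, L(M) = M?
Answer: 1208522782194/73075 ≈ 1.6538e+7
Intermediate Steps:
p = 1/1975 ≈ 0.00050633
-(4631 + L(-69))*(((-1148 - 403)/(n - 443) - p) - 3629) = -(4631 - 69)*(((-1148 - 403)/(36 - 443) - 1*1/1975) - 3629) = -4562*((-1551/(-407) - 1/1975) - 3629) = -4562*((-1551*(-1/407) - 1/1975) - 3629) = -4562*((141/37 - 1/1975) - 3629) = -4562*(278438/73075 - 3629) = -4562*(-264910737)/73075 = -1*(-1208522782194/73075) = 1208522782194/73075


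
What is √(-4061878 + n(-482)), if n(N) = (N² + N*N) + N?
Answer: 4*I*√224857 ≈ 1896.8*I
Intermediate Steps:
n(N) = N + 2*N² (n(N) = (N² + N²) + N = 2*N² + N = N + 2*N²)
√(-4061878 + n(-482)) = √(-4061878 - 482*(1 + 2*(-482))) = √(-4061878 - 482*(1 - 964)) = √(-4061878 - 482*(-963)) = √(-4061878 + 464166) = √(-3597712) = 4*I*√224857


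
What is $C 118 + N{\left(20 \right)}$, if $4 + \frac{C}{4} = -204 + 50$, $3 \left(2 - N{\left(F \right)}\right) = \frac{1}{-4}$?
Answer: $- \frac{894887}{12} \approx -74574.0$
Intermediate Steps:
$N{\left(F \right)} = \frac{25}{12}$ ($N{\left(F \right)} = 2 - \frac{1}{3 \left(-4\right)} = 2 - - \frac{1}{12} = 2 + \frac{1}{12} = \frac{25}{12}$)
$C = -632$ ($C = -16 + 4 \left(-204 + 50\right) = -16 + 4 \left(-154\right) = -16 - 616 = -632$)
$C 118 + N{\left(20 \right)} = \left(-632\right) 118 + \frac{25}{12} = -74576 + \frac{25}{12} = - \frac{894887}{12}$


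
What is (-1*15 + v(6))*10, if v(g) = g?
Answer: -90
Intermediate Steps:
(-1*15 + v(6))*10 = (-1*15 + 6)*10 = (-15 + 6)*10 = -9*10 = -90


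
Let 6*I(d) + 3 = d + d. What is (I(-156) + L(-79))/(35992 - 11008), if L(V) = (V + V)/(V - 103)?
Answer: -9397/4547088 ≈ -0.0020666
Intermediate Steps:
I(d) = -1/2 + d/3 (I(d) = -1/2 + (d + d)/6 = -1/2 + (2*d)/6 = -1/2 + d/3)
L(V) = 2*V/(-103 + V) (L(V) = (2*V)/(-103 + V) = 2*V/(-103 + V))
(I(-156) + L(-79))/(35992 - 11008) = ((-1/2 + (1/3)*(-156)) + 2*(-79)/(-103 - 79))/(35992 - 11008) = ((-1/2 - 52) + 2*(-79)/(-182))/24984 = (-105/2 + 2*(-79)*(-1/182))*(1/24984) = (-105/2 + 79/91)*(1/24984) = -9397/182*1/24984 = -9397/4547088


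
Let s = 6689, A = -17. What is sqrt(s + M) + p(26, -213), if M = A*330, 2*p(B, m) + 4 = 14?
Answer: 5 + sqrt(1079) ≈ 37.848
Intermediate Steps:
p(B, m) = 5 (p(B, m) = -2 + (1/2)*14 = -2 + 7 = 5)
M = -5610 (M = -17*330 = -5610)
sqrt(s + M) + p(26, -213) = sqrt(6689 - 5610) + 5 = sqrt(1079) + 5 = 5 + sqrt(1079)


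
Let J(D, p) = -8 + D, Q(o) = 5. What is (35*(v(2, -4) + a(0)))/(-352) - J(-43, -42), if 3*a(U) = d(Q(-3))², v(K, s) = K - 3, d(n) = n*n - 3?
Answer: 37021/1056 ≈ 35.058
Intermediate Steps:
d(n) = -3 + n² (d(n) = n² - 3 = -3 + n²)
v(K, s) = -3 + K
a(U) = 484/3 (a(U) = (-3 + 5²)²/3 = (-3 + 25)²/3 = (⅓)*22² = (⅓)*484 = 484/3)
(35*(v(2, -4) + a(0)))/(-352) - J(-43, -42) = (35*((-3 + 2) + 484/3))/(-352) - (-8 - 43) = (35*(-1 + 484/3))*(-1/352) - 1*(-51) = (35*(481/3))*(-1/352) + 51 = (16835/3)*(-1/352) + 51 = -16835/1056 + 51 = 37021/1056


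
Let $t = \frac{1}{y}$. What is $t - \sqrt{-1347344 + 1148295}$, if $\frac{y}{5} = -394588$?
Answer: $- \frac{1}{1972940} - i \sqrt{199049} \approx -5.0686 \cdot 10^{-7} - 446.15 i$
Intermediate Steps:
$y = -1972940$ ($y = 5 \left(-394588\right) = -1972940$)
$t = - \frac{1}{1972940}$ ($t = \frac{1}{-1972940} = - \frac{1}{1972940} \approx -5.0686 \cdot 10^{-7}$)
$t - \sqrt{-1347344 + 1148295} = - \frac{1}{1972940} - \sqrt{-1347344 + 1148295} = - \frac{1}{1972940} - \sqrt{-199049} = - \frac{1}{1972940} - i \sqrt{199049}$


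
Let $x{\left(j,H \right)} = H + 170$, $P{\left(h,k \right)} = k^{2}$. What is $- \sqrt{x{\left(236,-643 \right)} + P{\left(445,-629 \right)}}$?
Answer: $- 4 \sqrt{24698} \approx -628.62$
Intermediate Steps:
$x{\left(j,H \right)} = 170 + H$
$- \sqrt{x{\left(236,-643 \right)} + P{\left(445,-629 \right)}} = - \sqrt{\left(170 - 643\right) + \left(-629\right)^{2}} = - \sqrt{-473 + 395641} = - \sqrt{395168} = - 4 \sqrt{24698}$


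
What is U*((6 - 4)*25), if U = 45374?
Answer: 2268700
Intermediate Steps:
U*((6 - 4)*25) = 45374*((6 - 4)*25) = 45374*(2*25) = 45374*50 = 2268700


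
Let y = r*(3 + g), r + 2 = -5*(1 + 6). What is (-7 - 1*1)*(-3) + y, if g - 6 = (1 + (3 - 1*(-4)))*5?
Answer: -1789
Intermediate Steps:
r = -37 (r = -2 - 5*(1 + 6) = -2 - 5*7 = -2 - 35 = -37)
g = 46 (g = 6 + (1 + (3 - 1*(-4)))*5 = 6 + (1 + (3 + 4))*5 = 6 + (1 + 7)*5 = 6 + 8*5 = 6 + 40 = 46)
y = -1813 (y = -37*(3 + 46) = -37*49 = -1813)
(-7 - 1*1)*(-3) + y = (-7 - 1*1)*(-3) - 1813 = (-7 - 1)*(-3) - 1813 = -8*(-3) - 1813 = 24 - 1813 = -1789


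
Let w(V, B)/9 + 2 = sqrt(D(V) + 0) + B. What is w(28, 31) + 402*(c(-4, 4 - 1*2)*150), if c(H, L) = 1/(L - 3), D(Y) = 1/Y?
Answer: -60039 + 9*sqrt(7)/14 ≈ -60037.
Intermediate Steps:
c(H, L) = 1/(-3 + L)
w(V, B) = -18 + 9*B + 9*sqrt(1/V) (w(V, B) = -18 + 9*(sqrt(1/V + 0) + B) = -18 + 9*(sqrt(1/V) + B) = -18 + 9*(B + sqrt(1/V)) = -18 + (9*B + 9*sqrt(1/V)) = -18 + 9*B + 9*sqrt(1/V))
w(28, 31) + 402*(c(-4, 4 - 1*2)*150) = (-18 + 9*31 + 9*sqrt(1/28)) + 402*(150/(-3 + (4 - 1*2))) = (-18 + 279 + 9*sqrt(1/28)) + 402*(150/(-3 + (4 - 2))) = (-18 + 279 + 9*(sqrt(7)/14)) + 402*(150/(-3 + 2)) = (-18 + 279 + 9*sqrt(7)/14) + 402*(150/(-1)) = (261 + 9*sqrt(7)/14) + 402*(-1*150) = (261 + 9*sqrt(7)/14) + 402*(-150) = (261 + 9*sqrt(7)/14) - 60300 = -60039 + 9*sqrt(7)/14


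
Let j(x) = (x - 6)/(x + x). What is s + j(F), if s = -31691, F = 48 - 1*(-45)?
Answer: -1964813/62 ≈ -31691.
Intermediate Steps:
F = 93 (F = 48 + 45 = 93)
j(x) = (-6 + x)/(2*x) (j(x) = (-6 + x)/((2*x)) = (-6 + x)*(1/(2*x)) = (-6 + x)/(2*x))
s + j(F) = -31691 + (½)*(-6 + 93)/93 = -31691 + (½)*(1/93)*87 = -31691 + 29/62 = -1964813/62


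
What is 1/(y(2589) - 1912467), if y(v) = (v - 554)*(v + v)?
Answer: 1/8624763 ≈ 1.1595e-7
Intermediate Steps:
y(v) = 2*v*(-554 + v) (y(v) = (-554 + v)*(2*v) = 2*v*(-554 + v))
1/(y(2589) - 1912467) = 1/(2*2589*(-554 + 2589) - 1912467) = 1/(2*2589*2035 - 1912467) = 1/(10537230 - 1912467) = 1/8624763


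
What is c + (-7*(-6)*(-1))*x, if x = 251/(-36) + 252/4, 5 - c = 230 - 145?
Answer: -14599/6 ≈ -2433.2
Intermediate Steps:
c = -80 (c = 5 - (230 - 145) = 5 - 1*85 = 5 - 85 = -80)
x = 2017/36 (x = 251*(-1/36) + 252*(¼) = -251/36 + 63 = 2017/36 ≈ 56.028)
c + (-7*(-6)*(-1))*x = -80 + (-7*(-6)*(-1))*(2017/36) = -80 + (42*(-1))*(2017/36) = -80 - 42*2017/36 = -80 - 14119/6 = -14599/6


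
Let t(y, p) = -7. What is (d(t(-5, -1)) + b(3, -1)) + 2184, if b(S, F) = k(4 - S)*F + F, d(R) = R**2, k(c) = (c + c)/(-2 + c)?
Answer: 2234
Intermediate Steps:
k(c) = 2*c/(-2 + c) (k(c) = (2*c)/(-2 + c) = 2*c/(-2 + c))
b(S, F) = F + 2*F*(4 - S)/(2 - S) (b(S, F) = (2*(4 - S)/(-2 + (4 - S)))*F + F = (2*(4 - S)/(2 - S))*F + F = 2*F*(4 - S)/(2 - S) + F = F + 2*F*(4 - S)/(2 - S))
(d(t(-5, -1)) + b(3, -1)) + 2184 = ((-7)**2 - (-10 + 3*3)/(-2 + 3)) + 2184 = (49 - 1*(-10 + 9)/1) + 2184 = (49 - 1*1*(-1)) + 2184 = (49 + 1) + 2184 = 50 + 2184 = 2234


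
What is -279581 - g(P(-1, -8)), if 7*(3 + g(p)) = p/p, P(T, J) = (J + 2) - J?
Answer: -1957047/7 ≈ -2.7958e+5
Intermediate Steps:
P(T, J) = 2 (P(T, J) = (2 + J) - J = 2)
g(p) = -20/7 (g(p) = -3 + (p/p)/7 = -3 + (1/7)*1 = -3 + 1/7 = -20/7)
-279581 - g(P(-1, -8)) = -279581 - 1*(-20/7) = -279581 + 20/7 = -1957047/7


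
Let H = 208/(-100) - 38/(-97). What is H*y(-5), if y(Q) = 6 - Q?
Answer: -45034/2425 ≈ -18.571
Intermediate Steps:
H = -4094/2425 (H = 208*(-1/100) - 38*(-1/97) = -52/25 + 38/97 = -4094/2425 ≈ -1.6882)
H*y(-5) = -4094*(6 - 1*(-5))/2425 = -4094*(6 + 5)/2425 = -4094/2425*11 = -45034/2425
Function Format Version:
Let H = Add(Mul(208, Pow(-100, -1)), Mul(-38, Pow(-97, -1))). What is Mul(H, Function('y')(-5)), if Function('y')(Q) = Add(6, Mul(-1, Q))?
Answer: Rational(-45034, 2425) ≈ -18.571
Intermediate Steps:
H = Rational(-4094, 2425) (H = Add(Mul(208, Rational(-1, 100)), Mul(-38, Rational(-1, 97))) = Add(Rational(-52, 25), Rational(38, 97)) = Rational(-4094, 2425) ≈ -1.6882)
Mul(H, Function('y')(-5)) = Mul(Rational(-4094, 2425), Add(6, Mul(-1, -5))) = Mul(Rational(-4094, 2425), Add(6, 5)) = Mul(Rational(-4094, 2425), 11) = Rational(-45034, 2425)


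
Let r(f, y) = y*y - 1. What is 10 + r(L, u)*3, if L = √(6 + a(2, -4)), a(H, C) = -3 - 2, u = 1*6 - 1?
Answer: 82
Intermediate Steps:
u = 5 (u = 6 - 1 = 5)
a(H, C) = -5
L = 1 (L = √(6 - 5) = √1 = 1)
r(f, y) = -1 + y² (r(f, y) = y² - 1 = -1 + y²)
10 + r(L, u)*3 = 10 + (-1 + 5²)*3 = 10 + (-1 + 25)*3 = 10 + 24*3 = 10 + 72 = 82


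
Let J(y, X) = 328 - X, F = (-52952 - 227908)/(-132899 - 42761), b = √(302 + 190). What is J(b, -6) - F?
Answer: 2919479/8783 ≈ 332.40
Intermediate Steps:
b = 2*√123 (b = √492 = 2*√123 ≈ 22.181)
F = 14043/8783 (F = -280860/(-175660) = -280860*(-1/175660) = 14043/8783 ≈ 1.5989)
J(b, -6) - F = (328 - 1*(-6)) - 1*14043/8783 = (328 + 6) - 14043/8783 = 334 - 14043/8783 = 2919479/8783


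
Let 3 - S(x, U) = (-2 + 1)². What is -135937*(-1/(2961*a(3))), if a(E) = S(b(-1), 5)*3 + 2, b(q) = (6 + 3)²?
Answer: 135937/23688 ≈ 5.7386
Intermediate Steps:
b(q) = 81 (b(q) = 9² = 81)
S(x, U) = 2 (S(x, U) = 3 - (-2 + 1)² = 3 - 1*(-1)² = 3 - 1*1 = 3 - 1 = 2)
a(E) = 8 (a(E) = 2*3 + 2 = 6 + 2 = 8)
-135937*(-1/(2961*a(3))) = -135937/((47*8)*(-63)) = -135937/(376*(-63)) = -135937/(-23688) = -135937*(-1/23688) = 135937/23688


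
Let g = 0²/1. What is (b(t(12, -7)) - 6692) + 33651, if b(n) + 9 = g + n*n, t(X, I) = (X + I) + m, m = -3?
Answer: 26954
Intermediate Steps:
g = 0 (g = 0*1 = 0)
t(X, I) = -3 + I + X (t(X, I) = (X + I) - 3 = (I + X) - 3 = -3 + I + X)
b(n) = -9 + n² (b(n) = -9 + (0 + n*n) = -9 + (0 + n²) = -9 + n²)
(b(t(12, -7)) - 6692) + 33651 = ((-9 + (-3 - 7 + 12)²) - 6692) + 33651 = ((-9 + 2²) - 6692) + 33651 = ((-9 + 4) - 6692) + 33651 = (-5 - 6692) + 33651 = -6697 + 33651 = 26954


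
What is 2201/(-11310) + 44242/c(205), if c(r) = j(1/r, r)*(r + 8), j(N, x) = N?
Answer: 34192273429/803010 ≈ 42580.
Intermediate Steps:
c(r) = (8 + r)/r (c(r) = (r + 8)/r = (8 + r)/r)
2201/(-11310) + 44242/c(205) = 2201/(-11310) + 44242/(((8 + 205)/205)) = 2201*(-1/11310) + 44242/(((1/205)*213)) = -2201/11310 + 44242/(213/205) = -2201/11310 + 44242*(205/213) = -2201/11310 + 9069610/213 = 34192273429/803010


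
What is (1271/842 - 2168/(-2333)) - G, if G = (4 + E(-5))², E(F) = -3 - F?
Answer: -65927197/1964386 ≈ -33.561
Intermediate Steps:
G = 36 (G = (4 + (-3 - 1*(-5)))² = (4 + (-3 + 5))² = (4 + 2)² = 6² = 36)
(1271/842 - 2168/(-2333)) - G = (1271/842 - 2168/(-2333)) - 1*36 = (1271*(1/842) - 2168*(-1/2333)) - 36 = (1271/842 + 2168/2333) - 36 = 4790699/1964386 - 36 = -65927197/1964386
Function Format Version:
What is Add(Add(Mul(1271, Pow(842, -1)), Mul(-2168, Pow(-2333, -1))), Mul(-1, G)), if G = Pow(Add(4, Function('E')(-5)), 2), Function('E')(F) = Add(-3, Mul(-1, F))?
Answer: Rational(-65927197, 1964386) ≈ -33.561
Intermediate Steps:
G = 36 (G = Pow(Add(4, Add(-3, Mul(-1, -5))), 2) = Pow(Add(4, Add(-3, 5)), 2) = Pow(Add(4, 2), 2) = Pow(6, 2) = 36)
Add(Add(Mul(1271, Pow(842, -1)), Mul(-2168, Pow(-2333, -1))), Mul(-1, G)) = Add(Add(Mul(1271, Pow(842, -1)), Mul(-2168, Pow(-2333, -1))), Mul(-1, 36)) = Add(Add(Mul(1271, Rational(1, 842)), Mul(-2168, Rational(-1, 2333))), -36) = Add(Add(Rational(1271, 842), Rational(2168, 2333)), -36) = Add(Rational(4790699, 1964386), -36) = Rational(-65927197, 1964386)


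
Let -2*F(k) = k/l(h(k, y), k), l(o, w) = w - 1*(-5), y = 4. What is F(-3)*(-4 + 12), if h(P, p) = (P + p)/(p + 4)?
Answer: 6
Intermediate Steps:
h(P, p) = (P + p)/(4 + p)
l(o, w) = 5 + w (l(o, w) = w + 5 = 5 + w)
F(k) = -k/(2*(5 + k))
F(-3)*(-4 + 12) = (-1*(-3)/(10 + 2*(-3)))*(-4 + 12) = -1*(-3)/(10 - 6)*8 = -1*(-3)/4*8 = -1*(-3)*¼*8 = (¾)*8 = 6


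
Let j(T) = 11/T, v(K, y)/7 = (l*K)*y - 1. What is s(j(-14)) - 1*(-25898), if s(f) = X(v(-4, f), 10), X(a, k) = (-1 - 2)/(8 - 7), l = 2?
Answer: 25895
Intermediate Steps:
v(K, y) = -7 + 14*K*y (v(K, y) = 7*((2*K)*y - 1) = 7*(2*K*y - 1) = 7*(-1 + 2*K*y) = -7 + 14*K*y)
X(a, k) = -3 (X(a, k) = -3/1 = -3*1 = -3)
s(f) = -3
s(j(-14)) - 1*(-25898) = -3 - 1*(-25898) = -3 + 25898 = 25895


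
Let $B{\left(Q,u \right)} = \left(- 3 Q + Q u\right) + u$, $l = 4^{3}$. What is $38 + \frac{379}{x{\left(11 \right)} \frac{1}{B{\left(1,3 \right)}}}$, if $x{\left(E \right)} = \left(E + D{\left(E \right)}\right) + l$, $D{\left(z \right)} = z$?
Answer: $\frac{4405}{86} \approx 51.221$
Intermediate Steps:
$l = 64$
$B{\left(Q,u \right)} = u - 3 Q + Q u$
$x{\left(E \right)} = 64 + 2 E$ ($x{\left(E \right)} = \left(E + E\right) + 64 = 2 E + 64 = 64 + 2 E$)
$38 + \frac{379}{x{\left(11 \right)} \frac{1}{B{\left(1,3 \right)}}} = 38 + \frac{379}{\left(64 + 2 \cdot 11\right) \frac{1}{3 - 3 + 1 \cdot 3}} = 38 + \frac{379}{\left(64 + 22\right) \frac{1}{3 - 3 + 3}} = 38 + \frac{379}{86 \cdot \frac{1}{3}} = 38 + \frac{379}{\frac{86}{3}} = 38 + 379 \cdot \frac{3}{86} = 38 + \frac{1137}{86} = \frac{4405}{86}$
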